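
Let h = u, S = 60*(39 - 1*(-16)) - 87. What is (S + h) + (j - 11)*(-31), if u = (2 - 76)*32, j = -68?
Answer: 3294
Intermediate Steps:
S = 3213 (S = 60*(39 + 16) - 87 = 60*55 - 87 = 3300 - 87 = 3213)
u = -2368 (u = -74*32 = -2368)
h = -2368
(S + h) + (j - 11)*(-31) = (3213 - 2368) + (-68 - 11)*(-31) = 845 - 79*(-31) = 845 + 2449 = 3294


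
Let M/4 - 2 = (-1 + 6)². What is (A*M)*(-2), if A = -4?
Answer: 864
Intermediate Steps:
M = 108 (M = 8 + 4*(-1 + 6)² = 8 + 4*5² = 8 + 4*25 = 8 + 100 = 108)
(A*M)*(-2) = -4*108*(-2) = -432*(-2) = 864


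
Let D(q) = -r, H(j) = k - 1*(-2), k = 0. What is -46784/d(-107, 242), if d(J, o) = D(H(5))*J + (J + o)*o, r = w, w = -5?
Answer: -46784/32135 ≈ -1.4559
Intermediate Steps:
r = -5
H(j) = 2 (H(j) = 0 - 1*(-2) = 0 + 2 = 2)
D(q) = 5 (D(q) = -1*(-5) = 5)
d(J, o) = 5*J + o*(J + o) (d(J, o) = 5*J + (J + o)*o = 5*J + o*(J + o))
-46784/d(-107, 242) = -46784/(242**2 + 5*(-107) - 107*242) = -46784/(58564 - 535 - 25894) = -46784/32135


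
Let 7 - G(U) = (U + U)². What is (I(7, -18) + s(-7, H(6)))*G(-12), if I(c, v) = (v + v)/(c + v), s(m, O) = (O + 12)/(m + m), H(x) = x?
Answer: -87057/77 ≈ -1130.6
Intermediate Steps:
G(U) = 7 - 4*U² (G(U) = 7 - (U + U)² = 7 - (2*U)² = 7 - 4*U²)
s(m, O) = (12 + O)/(2*m) (s(m, O) = (12 + O)/((2*m)) = (12 + O)*(1/(2*m)) = (12 + O)/(2*m))
I(c, v) = 2*v/(c + v) (I(c, v) = (2*v)/(c + v) = 2*v/(c + v))
(I(7, -18) + s(-7, H(6)))*G(-12) = (2*(-18)/(7 - 18) + (½)*(12 + 6)/(-7))*(7 - 4*(-12)²) = (2*(-18)/(-11) + (½)*(-⅐)*18)*(7 - 4*144) = (2*(-18)*(-1/11) - 9/7)*(7 - 576) = (36/11 - 9/7)*(-569) = (153/77)*(-569) = -87057/77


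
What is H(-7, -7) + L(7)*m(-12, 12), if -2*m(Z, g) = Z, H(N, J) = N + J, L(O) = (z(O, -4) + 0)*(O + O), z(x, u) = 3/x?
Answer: 22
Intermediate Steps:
L(O) = 6 (L(O) = (3/O + 0)*(O + O) = (3/O)*(2*O) = 6)
H(N, J) = J + N
m(Z, g) = -Z/2
H(-7, -7) + L(7)*m(-12, 12) = (-7 - 7) + 6*(-1/2*(-12)) = -14 + 6*6 = -14 + 36 = 22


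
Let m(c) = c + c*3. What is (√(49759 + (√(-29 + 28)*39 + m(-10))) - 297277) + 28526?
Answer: -268751 + √(49719 + 39*I) ≈ -2.6853e+5 + 0.087453*I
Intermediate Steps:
m(c) = 4*c (m(c) = c + 3*c = 4*c)
(√(49759 + (√(-29 + 28)*39 + m(-10))) - 297277) + 28526 = (√(49759 + (√(-29 + 28)*39 + 4*(-10))) - 297277) + 28526 = (√(49759 + (√(-1)*39 - 40)) - 297277) + 28526 = (√(49759 + (I*39 - 40)) - 297277) + 28526 = (√(49759 + (39*I - 40)) - 297277) + 28526 = (√(49759 + (-40 + 39*I)) - 297277) + 28526 = (√(49719 + 39*I) - 297277) + 28526 = (-297277 + √(49719 + 39*I)) + 28526 = -268751 + √(49719 + 39*I)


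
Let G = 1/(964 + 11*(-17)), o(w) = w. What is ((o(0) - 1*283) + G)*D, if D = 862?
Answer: -189545180/777 ≈ -2.4395e+5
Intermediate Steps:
G = 1/777 (G = 1/(964 - 187) = 1/777 ≈ 0.0012870)
((o(0) - 1*283) + G)*D = ((0 - 1*283) + 1/777)*862 = ((0 - 283) + 1/777)*862 = (-283 + 1/777)*862 = -219890/777*862 = -189545180/777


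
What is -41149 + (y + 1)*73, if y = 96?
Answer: -34068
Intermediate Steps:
-41149 + (y + 1)*73 = -41149 + (96 + 1)*73 = -41149 + 97*73 = -41149 + 7081 = -34068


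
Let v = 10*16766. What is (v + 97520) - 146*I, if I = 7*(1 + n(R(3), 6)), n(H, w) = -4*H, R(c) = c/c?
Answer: 268246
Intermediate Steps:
R(c) = 1
v = 167660
I = -21 (I = 7*(1 - 4*1) = 7*(1 - 4) = 7*(-3) = -21)
(v + 97520) - 146*I = (167660 + 97520) - 146*(-21) = 265180 + 3066 = 268246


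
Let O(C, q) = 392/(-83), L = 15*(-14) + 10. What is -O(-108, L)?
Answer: 392/83 ≈ 4.7229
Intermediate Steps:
L = -200 (L = -210 + 10 = -200)
O(C, q) = -392/83 (O(C, q) = 392*(-1/83) = -392/83)
-O(-108, L) = -1*(-392/83) = 392/83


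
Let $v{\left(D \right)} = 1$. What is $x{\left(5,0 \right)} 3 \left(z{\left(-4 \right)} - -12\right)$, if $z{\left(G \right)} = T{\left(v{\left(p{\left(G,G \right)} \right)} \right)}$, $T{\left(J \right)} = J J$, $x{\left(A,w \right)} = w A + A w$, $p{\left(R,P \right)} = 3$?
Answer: $0$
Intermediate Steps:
$x{\left(A,w \right)} = 2 A w$ ($x{\left(A,w \right)} = A w + A w = 2 A w$)
$T{\left(J \right)} = J^{2}$
$z{\left(G \right)} = 1$ ($z{\left(G \right)} = 1^{2} = 1$)
$x{\left(5,0 \right)} 3 \left(z{\left(-4 \right)} - -12\right) = 2 \cdot 5 \cdot 0 \cdot 3 \left(1 - -12\right) = 0 \cdot 3 \left(1 + 12\right) = 0 \cdot 13 = 0$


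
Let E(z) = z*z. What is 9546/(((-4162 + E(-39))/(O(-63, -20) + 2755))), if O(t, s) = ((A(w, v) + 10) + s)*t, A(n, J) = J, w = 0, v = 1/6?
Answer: -32212977/2641 ≈ -12197.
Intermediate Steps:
v = ⅙ ≈ 0.16667
E(z) = z²
O(t, s) = t*(61/6 + s) (O(t, s) = ((⅙ + 10) + s)*t = (61/6 + s)*t = t*(61/6 + s))
9546/(((-4162 + E(-39))/(O(-63, -20) + 2755))) = 9546/(((-4162 + (-39)²)/((⅙)*(-63)*(61 + 6*(-20)) + 2755))) = 9546/(((-4162 + 1521)/((⅙)*(-63)*(61 - 120) + 2755))) = 9546/((-2641/((⅙)*(-63)*(-59) + 2755))) = 9546/((-2641/(1239/2 + 2755))) = 9546/((-2641/6749/2)) = 9546/((-2641*2/6749)) = 9546/(-5282/6749) = 9546*(-6749/5282) = -32212977/2641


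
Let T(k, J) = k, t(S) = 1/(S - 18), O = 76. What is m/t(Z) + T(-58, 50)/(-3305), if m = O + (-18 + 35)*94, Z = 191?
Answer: 957134668/3305 ≈ 2.8960e+5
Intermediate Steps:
t(S) = 1/(-18 + S)
m = 1674 (m = 76 + (-18 + 35)*94 = 76 + 17*94 = 76 + 1598 = 1674)
m/t(Z) + T(-58, 50)/(-3305) = 1674/(1/(-18 + 191)) - 58/(-3305) = 1674/(1/173) - 58*(-1/3305) = 1674/(1/173) + 58/3305 = 1674*173 + 58/3305 = 289602 + 58/3305 = 957134668/3305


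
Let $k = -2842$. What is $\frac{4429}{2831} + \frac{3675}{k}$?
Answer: $\frac{44557}{164198} \approx 0.27136$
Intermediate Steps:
$\frac{4429}{2831} + \frac{3675}{k} = \frac{4429}{2831} + \frac{3675}{-2842} = 4429 \cdot \frac{1}{2831} + 3675 \left(- \frac{1}{2842}\right) = \frac{4429}{2831} - \frac{75}{58} = \frac{44557}{164198}$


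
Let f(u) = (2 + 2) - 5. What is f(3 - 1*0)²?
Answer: 1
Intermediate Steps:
f(u) = -1 (f(u) = 4 - 5 = -1)
f(3 - 1*0)² = (-1)² = 1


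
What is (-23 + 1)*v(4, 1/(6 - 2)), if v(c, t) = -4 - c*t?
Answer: 110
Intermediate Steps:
v(c, t) = -4 - c*t
(-23 + 1)*v(4, 1/(6 - 2)) = (-23 + 1)*(-4 - 1*4/(6 - 2)) = -22*(-4 - 1*4/4) = -22*(-4 - 1*4*1/4) = -22*(-4 - 1) = -22*(-5) = 110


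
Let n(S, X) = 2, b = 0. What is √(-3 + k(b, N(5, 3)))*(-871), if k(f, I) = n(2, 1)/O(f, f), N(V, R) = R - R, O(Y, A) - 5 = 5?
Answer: -871*I*√70/5 ≈ -1457.5*I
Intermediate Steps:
O(Y, A) = 10 (O(Y, A) = 5 + 5 = 10)
N(V, R) = 0
k(f, I) = ⅕ (k(f, I) = 2/10 = 2*(⅒) = ⅕)
√(-3 + k(b, N(5, 3)))*(-871) = √(-3 + ⅕)*(-871) = √(-14/5)*(-871) = (I*√70/5)*(-871) = -871*I*√70/5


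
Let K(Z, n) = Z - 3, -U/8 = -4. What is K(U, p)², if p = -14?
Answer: 841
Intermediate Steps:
U = 32 (U = -8*(-4) = 32)
K(Z, n) = -3 + Z
K(U, p)² = (-3 + 32)² = 29² = 841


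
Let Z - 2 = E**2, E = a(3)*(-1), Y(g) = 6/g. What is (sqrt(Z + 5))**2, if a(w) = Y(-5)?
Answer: 211/25 ≈ 8.4400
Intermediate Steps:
a(w) = -6/5 (a(w) = 6/(-5) = 6*(-1/5) = -6/5)
E = 6/5 (E = -6/5*(-1) = 6/5 ≈ 1.2000)
Z = 86/25 (Z = 2 + (6/5)**2 = 2 + 36/25 = 86/25 ≈ 3.4400)
(sqrt(Z + 5))**2 = (sqrt(86/25 + 5))**2 = (sqrt(211/25))**2 = (sqrt(211)/5)**2 = 211/25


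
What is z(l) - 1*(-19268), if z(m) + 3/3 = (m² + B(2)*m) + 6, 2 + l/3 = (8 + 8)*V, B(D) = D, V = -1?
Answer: 22081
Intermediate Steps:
l = -54 (l = -6 + 3*((8 + 8)*(-1)) = -6 + 3*(16*(-1)) = -6 + 3*(-16) = -6 - 48 = -54)
z(m) = 5 + m² + 2*m (z(m) = -1 + ((m² + 2*m) + 6) = -1 + (6 + m² + 2*m) = 5 + m² + 2*m)
z(l) - 1*(-19268) = (5 + (-54)² + 2*(-54)) - 1*(-19268) = (5 + 2916 - 108) + 19268 = 2813 + 19268 = 22081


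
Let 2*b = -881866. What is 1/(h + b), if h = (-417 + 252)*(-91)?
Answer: -1/425918 ≈ -2.3479e-6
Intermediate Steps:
b = -440933 (b = (1/2)*(-881866) = -440933)
h = 15015 (h = -165*(-91) = 15015)
1/(h + b) = 1/(15015 - 440933) = 1/(-425918) = -1/425918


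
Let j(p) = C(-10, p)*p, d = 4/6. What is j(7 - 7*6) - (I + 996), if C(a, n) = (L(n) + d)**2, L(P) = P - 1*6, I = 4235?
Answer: -559514/9 ≈ -62168.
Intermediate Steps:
L(P) = -6 + P (L(P) = P - 6 = -6 + P)
d = 2/3 (d = 4*(1/6) = 2/3 ≈ 0.66667)
C(a, n) = (-16/3 + n)**2 (C(a, n) = ((-6 + n) + 2/3)**2 = (-16/3 + n)**2)
j(p) = p*(-16 + 3*p)**2/9 (j(p) = ((-16 + 3*p)**2/9)*p = p*(-16 + 3*p)**2/9)
j(7 - 7*6) - (I + 996) = (7 - 7*6)*(-16 + 3*(7 - 7*6))**2/9 - (4235 + 996) = (7 - 42)*(-16 + 3*(7 - 42))**2/9 - 1*5231 = (1/9)*(-35)*(-16 + 3*(-35))**2 - 5231 = (1/9)*(-35)*(-16 - 105)**2 - 5231 = (1/9)*(-35)*(-121)**2 - 5231 = (1/9)*(-35)*14641 - 5231 = -512435/9 - 5231 = -559514/9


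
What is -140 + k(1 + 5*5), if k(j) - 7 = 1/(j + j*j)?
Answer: -93365/702 ≈ -133.00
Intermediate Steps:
k(j) = 7 + 1/(j + j²) (k(j) = 7 + 1/(j + j*j) = 7 + 1/(j + j²))
-140 + k(1 + 5*5) = -140 + (1 + 7*(1 + 5*5) + 7*(1 + 5*5)²)/((1 + 5*5)*(1 + (1 + 5*5))) = -140 + (1 + 7*(1 + 25) + 7*(1 + 25)²)/((1 + 25)*(1 + (1 + 25))) = -140 + (1 + 7*26 + 7*26²)/(26*(1 + 26)) = -140 + (1/26)*(1 + 182 + 7*676)/27 = -140 + (1/26)*(1/27)*(1 + 182 + 4732) = -140 + (1/26)*(1/27)*4915 = -140 + 4915/702 = -93365/702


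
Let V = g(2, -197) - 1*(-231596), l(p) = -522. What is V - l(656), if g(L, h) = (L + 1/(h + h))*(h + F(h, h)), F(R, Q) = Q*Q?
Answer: 309244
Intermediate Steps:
F(R, Q) = Q²
g(L, h) = (L + 1/(2*h))*(h + h²) (g(L, h) = (L + 1/(h + h))*(h + h²) = (L + 1/(2*h))*(h + h²))
V = 308722 (V = (½ + (½)*(-197) + 2*(-197) + 2*(-197)²) - 1*(-231596) = (½ - 197/2 - 394 + 2*38809) + 231596 = (½ - 197/2 - 394 + 77618) + 231596 = 77126 + 231596 = 308722)
V - l(656) = 308722 - 1*(-522) = 308722 + 522 = 309244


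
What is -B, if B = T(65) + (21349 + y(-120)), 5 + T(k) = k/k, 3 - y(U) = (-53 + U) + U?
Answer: -21641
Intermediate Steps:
y(U) = 56 - 2*U (y(U) = 3 - ((-53 + U) + U) = 3 - (-53 + 2*U) = 3 + (53 - 2*U) = 56 - 2*U)
T(k) = -4 (T(k) = -5 + k/k = -5 + 1 = -4)
B = 21641 (B = -4 + (21349 + (56 - 2*(-120))) = -4 + (21349 + (56 + 240)) = -4 + (21349 + 296) = -4 + 21645 = 21641)
-B = -1*21641 = -21641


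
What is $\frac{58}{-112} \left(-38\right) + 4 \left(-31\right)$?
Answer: $- \frac{2921}{28} \approx -104.32$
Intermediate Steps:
$\frac{58}{-112} \left(-38\right) + 4 \left(-31\right) = 58 \left(- \frac{1}{112}\right) \left(-38\right) - 124 = \left(- \frac{29}{56}\right) \left(-38\right) - 124 = \frac{551}{28} - 124 = - \frac{2921}{28}$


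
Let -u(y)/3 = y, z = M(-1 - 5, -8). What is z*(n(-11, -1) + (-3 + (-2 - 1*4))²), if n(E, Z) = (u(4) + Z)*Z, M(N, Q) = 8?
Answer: 752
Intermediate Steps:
z = 8
u(y) = -3*y
n(E, Z) = Z*(-12 + Z) (n(E, Z) = (-3*4 + Z)*Z = (-12 + Z)*Z = Z*(-12 + Z))
z*(n(-11, -1) + (-3 + (-2 - 1*4))²) = 8*(-(-12 - 1) + (-3 + (-2 - 1*4))²) = 8*(-1*(-13) + (-3 + (-2 - 4))²) = 8*(13 + (-3 - 6)²) = 8*(13 + (-9)²) = 8*(13 + 81) = 8*94 = 752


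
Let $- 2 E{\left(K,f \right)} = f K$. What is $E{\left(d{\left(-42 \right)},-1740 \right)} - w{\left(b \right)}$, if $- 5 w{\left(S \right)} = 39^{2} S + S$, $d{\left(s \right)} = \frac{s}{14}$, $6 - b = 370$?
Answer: $- \frac{567058}{5} \approx -1.1341 \cdot 10^{5}$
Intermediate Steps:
$b = -364$ ($b = 6 - 370 = -364$)
$d{\left(s \right)} = \frac{s}{14}$ ($d{\left(s \right)} = s \frac{1}{14} = \frac{s}{14}$)
$E{\left(K,f \right)} = - \frac{K f}{2}$ ($E{\left(K,f \right)} = - \frac{f K}{2} = - \frac{K f}{2}$)
$w{\left(S \right)} = - \frac{1522 S}{5}$ ($w{\left(S \right)} = - \frac{39^{2} S + S}{5} = - \frac{1521 S + S}{5} = - \frac{1522 S}{5}$)
$E{\left(d{\left(-42 \right)},-1740 \right)} - w{\left(b \right)} = \left(- \frac{1}{2}\right) \frac{1}{14} \left(-42\right) \left(-1740\right) - \left(- \frac{1522}{5}\right) \left(-364\right) = \left(- \frac{1}{2}\right) \left(-3\right) \left(-1740\right) - \frac{554008}{5} = -2610 - \frac{554008}{5} = - \frac{567058}{5}$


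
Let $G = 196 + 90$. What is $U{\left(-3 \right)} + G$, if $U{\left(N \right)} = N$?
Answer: $283$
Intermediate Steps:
$G = 286$
$U{\left(-3 \right)} + G = -3 + 286 = 283$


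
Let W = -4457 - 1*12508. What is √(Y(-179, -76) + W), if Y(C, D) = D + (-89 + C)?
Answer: I*√17309 ≈ 131.56*I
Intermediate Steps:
Y(C, D) = -89 + C + D
W = -16965 (W = -4457 - 12508 = -16965)
√(Y(-179, -76) + W) = √((-89 - 179 - 76) - 16965) = √(-344 - 16965) = √(-17309) = I*√17309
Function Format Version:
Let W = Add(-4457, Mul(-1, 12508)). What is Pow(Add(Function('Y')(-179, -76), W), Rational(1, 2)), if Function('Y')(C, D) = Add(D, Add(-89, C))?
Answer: Mul(I, Pow(17309, Rational(1, 2))) ≈ Mul(131.56, I)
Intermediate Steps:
Function('Y')(C, D) = Add(-89, C, D)
W = -16965 (W = Add(-4457, -12508) = -16965)
Pow(Add(Function('Y')(-179, -76), W), Rational(1, 2)) = Pow(Add(Add(-89, -179, -76), -16965), Rational(1, 2)) = Pow(Add(-344, -16965), Rational(1, 2)) = Pow(-17309, Rational(1, 2)) = Mul(I, Pow(17309, Rational(1, 2)))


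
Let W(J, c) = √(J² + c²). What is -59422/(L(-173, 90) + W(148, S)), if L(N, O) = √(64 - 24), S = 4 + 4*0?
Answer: -29711/(√10 + 2*√1370) ≈ -384.91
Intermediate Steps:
S = 4 (S = 4 + 0 = 4)
L(N, O) = 2*√10 (L(N, O) = √40 = 2*√10)
-59422/(L(-173, 90) + W(148, S)) = -59422/(2*√10 + √(148² + 4²)) = -59422/(2*√10 + √(21904 + 16)) = -59422/(2*√10 + √21920) = -59422/(2*√10 + 4*√1370)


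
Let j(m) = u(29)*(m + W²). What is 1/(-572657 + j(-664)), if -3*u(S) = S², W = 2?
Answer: -1/387637 ≈ -2.5797e-6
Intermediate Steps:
u(S) = -S²/3
j(m) = -3364/3 - 841*m/3 (j(m) = (-⅓*29²)*(m + 2²) = (-⅓*841)*(m + 4) = -841*(4 + m)/3 = -3364/3 - 841*m/3)
1/(-572657 + j(-664)) = 1/(-572657 + (-3364/3 - 841/3*(-664))) = 1/(-572657 + (-3364/3 + 558424/3)) = 1/(-572657 + 185020) = 1/(-387637) = -1/387637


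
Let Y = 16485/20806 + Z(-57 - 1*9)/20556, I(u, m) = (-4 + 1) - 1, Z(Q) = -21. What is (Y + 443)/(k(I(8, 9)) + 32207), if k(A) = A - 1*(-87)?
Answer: 31634045497/2301674985240 ≈ 0.013744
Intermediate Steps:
I(u, m) = -4 (I(u, m) = -3 - 1 = -4)
k(A) = 87 + A (k(A) = A + 87 = 87 + A)
Y = 56404789/71281356 (Y = 16485/20806 - 21/20556 = 16485*(1/20806) - 21*1/20556 = 16485/20806 - 7/6852 = 56404789/71281356 ≈ 0.79130)
(Y + 443)/(k(I(8, 9)) + 32207) = (56404789/71281356 + 443)/((87 - 4) + 32207) = 31634045497/(71281356*(83 + 32207)) = (31634045497/71281356)/32290 = (31634045497/71281356)*(1/32290) = 31634045497/2301674985240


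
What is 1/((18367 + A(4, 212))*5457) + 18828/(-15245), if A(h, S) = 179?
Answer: -1905497552971/1542878182890 ≈ -1.2350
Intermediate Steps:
1/((18367 + A(4, 212))*5457) + 18828/(-15245) = 1/((18367 + 179)*5457) + 18828/(-15245) = (1/5457)/18546 + 18828*(-1/15245) = (1/18546)*(1/5457) - 18828/15245 = 1/101205522 - 18828/15245 = -1905497552971/1542878182890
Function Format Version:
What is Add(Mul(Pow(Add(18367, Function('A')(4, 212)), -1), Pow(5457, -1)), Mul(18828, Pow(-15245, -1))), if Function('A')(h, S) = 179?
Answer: Rational(-1905497552971, 1542878182890) ≈ -1.2350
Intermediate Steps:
Add(Mul(Pow(Add(18367, Function('A')(4, 212)), -1), Pow(5457, -1)), Mul(18828, Pow(-15245, -1))) = Add(Mul(Pow(Add(18367, 179), -1), Pow(5457, -1)), Mul(18828, Pow(-15245, -1))) = Add(Mul(Pow(18546, -1), Rational(1, 5457)), Mul(18828, Rational(-1, 15245))) = Add(Mul(Rational(1, 18546), Rational(1, 5457)), Rational(-18828, 15245)) = Add(Rational(1, 101205522), Rational(-18828, 15245)) = Rational(-1905497552971, 1542878182890)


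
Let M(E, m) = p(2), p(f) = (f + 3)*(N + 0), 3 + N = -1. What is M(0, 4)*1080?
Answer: -21600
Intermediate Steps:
N = -4 (N = -3 - 1 = -4)
p(f) = -12 - 4*f (p(f) = (f + 3)*(-4 + 0) = (3 + f)*(-4) = -12 - 4*f)
M(E, m) = -20 (M(E, m) = -12 - 4*2 = -12 - 8 = -20)
M(0, 4)*1080 = -20*1080 = -21600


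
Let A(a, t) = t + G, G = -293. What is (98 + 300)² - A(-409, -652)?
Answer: 159349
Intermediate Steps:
A(a, t) = -293 + t (A(a, t) = t - 293 = -293 + t)
(98 + 300)² - A(-409, -652) = (98 + 300)² - (-293 - 652) = 398² - 1*(-945) = 158404 + 945 = 159349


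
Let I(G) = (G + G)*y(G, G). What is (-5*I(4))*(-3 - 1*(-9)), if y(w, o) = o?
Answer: -960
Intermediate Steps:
I(G) = 2*G**2 (I(G) = (G + G)*G = (2*G)*G = 2*G**2)
(-5*I(4))*(-3 - 1*(-9)) = (-10*4**2)*(-3 - 1*(-9)) = (-10*16)*(-3 + 9) = -5*32*6 = -160*6 = -960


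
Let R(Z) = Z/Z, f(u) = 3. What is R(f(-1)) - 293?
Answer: -292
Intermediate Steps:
R(Z) = 1
R(f(-1)) - 293 = 1 - 293 = -292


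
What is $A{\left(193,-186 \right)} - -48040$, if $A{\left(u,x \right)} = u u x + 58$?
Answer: $-6880216$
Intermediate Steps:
$A{\left(u,x \right)} = 58 + x u^{2}$ ($A{\left(u,x \right)} = u^{2} x + 58 = x u^{2} + 58 = 58 + x u^{2}$)
$A{\left(193,-186 \right)} - -48040 = \left(58 - 186 \cdot 193^{2}\right) - -48040 = \left(58 - 6928314\right) + 48040 = -6928256 + 48040 = -6880216$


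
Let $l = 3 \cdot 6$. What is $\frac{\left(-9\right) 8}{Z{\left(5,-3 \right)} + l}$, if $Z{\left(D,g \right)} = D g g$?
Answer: $- \frac{8}{7} \approx -1.1429$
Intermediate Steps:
$Z{\left(D,g \right)} = D g^{2}$
$l = 18$
$\frac{\left(-9\right) 8}{Z{\left(5,-3 \right)} + l} = \frac{\left(-9\right) 8}{5 \left(-3\right)^{2} + 18} = - \frac{72}{5 \cdot 9 + 18} = - \frac{72}{45 + 18} = - \frac{72}{63} = \left(-72\right) \frac{1}{63} = - \frac{8}{7}$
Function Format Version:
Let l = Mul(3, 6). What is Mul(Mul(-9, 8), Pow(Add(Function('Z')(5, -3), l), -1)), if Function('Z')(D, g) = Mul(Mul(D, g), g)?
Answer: Rational(-8, 7) ≈ -1.1429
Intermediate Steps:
Function('Z')(D, g) = Mul(D, Pow(g, 2))
l = 18
Mul(Mul(-9, 8), Pow(Add(Function('Z')(5, -3), l), -1)) = Mul(Mul(-9, 8), Pow(Add(Mul(5, Pow(-3, 2)), 18), -1)) = Mul(-72, Pow(Add(Mul(5, 9), 18), -1)) = Mul(-72, Pow(Add(45, 18), -1)) = Mul(-72, Pow(63, -1)) = Mul(-72, Rational(1, 63)) = Rational(-8, 7)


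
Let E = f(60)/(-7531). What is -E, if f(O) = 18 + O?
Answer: 78/7531 ≈ 0.010357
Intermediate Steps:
E = -78/7531 (E = (18 + 60)/(-7531) = 78*(-1/7531) = -78/7531 ≈ -0.010357)
-E = -1*(-78/7531) = 78/7531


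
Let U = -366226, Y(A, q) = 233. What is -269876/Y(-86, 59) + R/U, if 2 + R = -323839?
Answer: -2015513327/1741442 ≈ -1157.4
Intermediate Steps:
R = -323841 (R = -2 - 323839 = -323841)
-269876/Y(-86, 59) + R/U = -269876/233 - 323841/(-366226) = -269876*1/233 - 323841*(-1/366226) = -269876/233 + 6609/7474 = -2015513327/1741442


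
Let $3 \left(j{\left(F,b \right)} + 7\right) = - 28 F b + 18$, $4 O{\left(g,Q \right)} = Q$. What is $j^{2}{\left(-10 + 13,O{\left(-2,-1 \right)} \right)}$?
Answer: $36$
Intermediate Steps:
$O{\left(g,Q \right)} = \frac{Q}{4}$
$j{\left(F,b \right)} = -1 - \frac{28 F b}{3}$ ($j{\left(F,b \right)} = -7 + \frac{- 28 F b + 18}{3} = -7 + \frac{18 - 28 F b}{3} = -7 - \left(-6 + \frac{28 F b}{3}\right) = -1 - \frac{28 F b}{3}$)
$j^{2}{\left(-10 + 13,O{\left(-2,-1 \right)} \right)} = \left(-1 - \frac{28 \left(-10 + 13\right) \frac{1}{4} \left(-1\right)}{3}\right)^{2} = \left(-1 - 28 \left(- \frac{1}{4}\right)\right)^{2} = \left(-1 + 7\right)^{2} = 6^{2} = 36$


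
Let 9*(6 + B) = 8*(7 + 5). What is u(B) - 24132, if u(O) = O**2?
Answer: -216992/9 ≈ -24110.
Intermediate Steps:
B = 14/3 (B = -6 + (8*(7 + 5))/9 = -6 + (8*12)/9 = -6 + (1/9)*96 = -6 + 32/3 = 14/3 ≈ 4.6667)
u(B) - 24132 = (14/3)**2 - 24132 = 196/9 - 24132 = -216992/9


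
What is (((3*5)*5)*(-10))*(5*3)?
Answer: -11250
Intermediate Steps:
(((3*5)*5)*(-10))*(5*3) = ((15*5)*(-10))*15 = (75*(-10))*15 = -750*15 = -11250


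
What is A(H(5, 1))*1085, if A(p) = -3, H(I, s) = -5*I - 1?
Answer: -3255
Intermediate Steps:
H(I, s) = -1 - 5*I
A(H(5, 1))*1085 = -3*1085 = -3255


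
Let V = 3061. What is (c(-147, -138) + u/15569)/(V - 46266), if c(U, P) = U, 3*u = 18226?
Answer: 6847703/2017975935 ≈ 0.0033934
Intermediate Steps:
u = 18226/3 (u = (1/3)*18226 = 18226/3 ≈ 6075.3)
(c(-147, -138) + u/15569)/(V - 46266) = (-147 + (18226/3)/15569)/(3061 - 46266) = (-147 + (18226/3)*(1/15569))/(-43205) = (-147 + 18226/46707)*(-1/43205) = -6847703/46707*(-1/43205) = 6847703/2017975935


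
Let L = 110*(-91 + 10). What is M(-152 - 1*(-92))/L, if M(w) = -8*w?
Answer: -16/297 ≈ -0.053872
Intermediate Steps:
L = -8910 (L = 110*(-81) = -8910)
M(-152 - 1*(-92))/L = -8*(-152 - 1*(-92))/(-8910) = -8*(-152 + 92)*(-1/8910) = -8*(-60)*(-1/8910) = 480*(-1/8910) = -16/297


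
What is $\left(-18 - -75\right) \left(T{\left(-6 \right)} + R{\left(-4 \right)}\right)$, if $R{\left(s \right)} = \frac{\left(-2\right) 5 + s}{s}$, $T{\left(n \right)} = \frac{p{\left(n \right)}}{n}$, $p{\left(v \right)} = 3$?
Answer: $171$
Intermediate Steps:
$T{\left(n \right)} = \frac{3}{n}$
$R{\left(s \right)} = \frac{-10 + s}{s}$
$\left(-18 - -75\right) \left(T{\left(-6 \right)} + R{\left(-4 \right)}\right) = \left(-18 - -75\right) \left(\frac{3}{-6} + \frac{-10 - 4}{-4}\right) = \left(-18 + 75\right) \left(3 \left(- \frac{1}{6}\right) - - \frac{7}{2}\right) = 57 \left(- \frac{1}{2} + \frac{7}{2}\right) = 57 \cdot 3 = 171$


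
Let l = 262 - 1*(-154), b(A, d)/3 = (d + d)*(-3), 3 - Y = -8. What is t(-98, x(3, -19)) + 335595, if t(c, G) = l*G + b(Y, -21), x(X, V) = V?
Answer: 328069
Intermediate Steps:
Y = 11 (Y = 3 - 1*(-8) = 3 + 8 = 11)
b(A, d) = -18*d (b(A, d) = 3*((d + d)*(-3)) = 3*((2*d)*(-3)) = 3*(-6*d) = -18*d)
l = 416 (l = 262 + 154 = 416)
t(c, G) = 378 + 416*G (t(c, G) = 416*G - 18*(-21) = 416*G + 378 = 378 + 416*G)
t(-98, x(3, -19)) + 335595 = (378 + 416*(-19)) + 335595 = (378 - 7904) + 335595 = -7526 + 335595 = 328069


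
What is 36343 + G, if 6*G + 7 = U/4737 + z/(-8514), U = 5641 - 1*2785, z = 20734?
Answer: 732841774562/20165409 ≈ 36342.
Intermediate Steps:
U = 2856 (U = 5641 - 2785 = 2856)
G = -29684725/20165409 (G = -7/6 + (2856/4737 + 20734/(-8514))/6 = -7/6 + (2856*(1/4737) + 20734*(-1/8514))/6 = -7/6 + (952/1579 - 10367/4257)/6 = -7/6 + (1/6)*(-12316829/6721803) = -7/6 - 12316829/40330818 = -29684725/20165409 ≈ -1.4721)
36343 + G = 36343 - 29684725/20165409 = 732841774562/20165409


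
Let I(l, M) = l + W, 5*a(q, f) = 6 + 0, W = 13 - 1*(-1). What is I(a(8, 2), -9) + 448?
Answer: 2316/5 ≈ 463.20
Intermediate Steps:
W = 14 (W = 13 + 1 = 14)
a(q, f) = 6/5 (a(q, f) = (6 + 0)/5 = (⅕)*6 = 6/5)
I(l, M) = 14 + l (I(l, M) = l + 14 = 14 + l)
I(a(8, 2), -9) + 448 = (14 + 6/5) + 448 = 76/5 + 448 = 2316/5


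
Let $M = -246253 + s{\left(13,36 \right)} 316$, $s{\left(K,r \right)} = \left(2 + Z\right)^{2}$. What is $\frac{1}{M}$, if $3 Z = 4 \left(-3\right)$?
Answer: $- \frac{1}{244989} \approx -4.0818 \cdot 10^{-6}$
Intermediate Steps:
$Z = -4$ ($Z = \frac{4 \left(-3\right)}{3} = \frac{1}{3} \left(-12\right) = -4$)
$s{\left(K,r \right)} = 4$ ($s{\left(K,r \right)} = \left(2 - 4\right)^{2} = \left(-2\right)^{2} = 4$)
$M = -244989$ ($M = -246253 + 4 \cdot 316 = -246253 + 1264 = -244989$)
$\frac{1}{M} = \frac{1}{-244989} = - \frac{1}{244989}$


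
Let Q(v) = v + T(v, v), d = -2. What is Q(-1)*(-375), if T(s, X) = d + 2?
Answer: 375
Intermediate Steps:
T(s, X) = 0 (T(s, X) = -2 + 2 = 0)
Q(v) = v (Q(v) = v + 0 = v)
Q(-1)*(-375) = -1*(-375) = 375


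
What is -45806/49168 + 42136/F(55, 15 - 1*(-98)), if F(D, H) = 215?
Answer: 1030947279/5285560 ≈ 195.05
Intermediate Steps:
-45806/49168 + 42136/F(55, 15 - 1*(-98)) = -45806/49168 + 42136/215 = -45806*1/49168 + 42136*(1/215) = -22903/24584 + 42136/215 = 1030947279/5285560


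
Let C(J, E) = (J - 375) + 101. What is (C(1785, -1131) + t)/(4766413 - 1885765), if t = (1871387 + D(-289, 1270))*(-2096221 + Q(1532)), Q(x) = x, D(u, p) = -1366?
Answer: -652852069493/480108 ≈ -1.3598e+6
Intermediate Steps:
C(J, E) = -274 + J (C(J, E) = (-375 + J) + 101 = -274 + J)
t = -3917112418469 (t = (1871387 - 1366)*(-2096221 + 1532) = 1870021*(-2094689) = -3917112418469)
(C(1785, -1131) + t)/(4766413 - 1885765) = ((-274 + 1785) - 3917112418469)/(4766413 - 1885765) = (1511 - 3917112418469)/2880648 = -3917112416958*1/2880648 = -652852069493/480108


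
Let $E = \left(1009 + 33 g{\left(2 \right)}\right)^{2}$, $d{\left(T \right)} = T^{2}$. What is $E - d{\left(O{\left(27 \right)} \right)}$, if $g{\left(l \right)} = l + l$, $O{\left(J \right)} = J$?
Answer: $1301152$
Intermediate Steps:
$g{\left(l \right)} = 2 l$
$E = 1301881$ ($E = \left(1009 + 33 \cdot 2 \cdot 2\right)^{2} = \left(1009 + 33 \cdot 4\right)^{2} = \left(1009 + 132\right)^{2} = 1141^{2} = 1301881$)
$E - d{\left(O{\left(27 \right)} \right)} = 1301881 - 27^{2} = 1301881 - 729 = 1301152$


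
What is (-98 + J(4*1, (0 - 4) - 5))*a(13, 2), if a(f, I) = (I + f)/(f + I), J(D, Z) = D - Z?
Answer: -85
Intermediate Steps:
a(f, I) = 1 (a(f, I) = (I + f)/(I + f) = 1)
(-98 + J(4*1, (0 - 4) - 5))*a(13, 2) = (-98 + (4*1 - ((0 - 4) - 5)))*1 = (-98 + (4 - (-4 - 5)))*1 = (-98 + (4 - 1*(-9)))*1 = (-98 + (4 + 9))*1 = (-98 + 13)*1 = -85*1 = -85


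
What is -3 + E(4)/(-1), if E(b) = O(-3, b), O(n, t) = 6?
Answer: -9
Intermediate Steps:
E(b) = 6
-3 + E(4)/(-1) = -3 + 6/(-1) = -3 + 6*(-1) = -3 - 6 = -9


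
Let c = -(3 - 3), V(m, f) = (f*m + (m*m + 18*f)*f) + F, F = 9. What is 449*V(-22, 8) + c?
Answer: 2180793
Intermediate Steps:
V(m, f) = 9 + f*m + f*(m² + 18*f) (V(m, f) = (f*m + (m*m + 18*f)*f) + 9 = (f*m + (m² + 18*f)*f) + 9 = (f*m + f*(m² + 18*f)) + 9 = 9 + f*m + f*(m² + 18*f))
c = 0 (c = -1*0 = 0)
449*V(-22, 8) + c = 449*(9 + 18*8² + 8*(-22) + 8*(-22)²) + 0 = 449*(9 + 18*64 - 176 + 8*484) + 0 = 449*(9 + 1152 - 176 + 3872) + 0 = 449*4857 + 0 = 2180793 + 0 = 2180793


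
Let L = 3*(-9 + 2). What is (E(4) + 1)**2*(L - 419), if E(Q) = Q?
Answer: -11000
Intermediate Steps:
L = -21 (L = 3*(-7) = -21)
(E(4) + 1)**2*(L - 419) = (4 + 1)**2*(-21 - 419) = 5**2*(-440) = 25*(-440) = -11000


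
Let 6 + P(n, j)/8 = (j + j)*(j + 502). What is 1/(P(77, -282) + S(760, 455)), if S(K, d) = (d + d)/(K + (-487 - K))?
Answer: -487/483439966 ≈ -1.0074e-6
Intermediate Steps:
S(K, d) = -2*d/487 (S(K, d) = (2*d)/(-487) = (2*d)*(-1/487) = -2*d/487)
P(n, j) = -48 + 16*j*(502 + j) (P(n, j) = -48 + 8*((j + j)*(j + 502)) = -48 + 8*((2*j)*(502 + j)) = -48 + 8*(2*j*(502 + j)) = -48 + 16*j*(502 + j))
1/(P(77, -282) + S(760, 455)) = 1/((-48 + 16*(-282)² + 8032*(-282)) - 2/487*455) = 1/((-48 + 16*79524 - 2265024) - 910/487) = 1/((-48 + 1272384 - 2265024) - 910/487) = 1/(-992688 - 910/487) = 1/(-483439966/487) = -487/483439966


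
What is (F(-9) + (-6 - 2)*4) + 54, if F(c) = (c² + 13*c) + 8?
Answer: -6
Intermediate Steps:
F(c) = 8 + c² + 13*c
(F(-9) + (-6 - 2)*4) + 54 = ((8 + (-9)² + 13*(-9)) + (-6 - 2)*4) + 54 = ((8 + 81 - 117) - 8*4) + 54 = (-28 - 32) + 54 = -60 + 54 = -6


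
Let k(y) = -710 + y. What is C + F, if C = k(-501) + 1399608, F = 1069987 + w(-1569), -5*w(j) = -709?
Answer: 12342629/5 ≈ 2.4685e+6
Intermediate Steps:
w(j) = 709/5 (w(j) = -1/5*(-709) = 709/5)
F = 5350644/5 (F = 1069987 + 709/5 = 5350644/5 ≈ 1.0701e+6)
C = 1398397 (C = (-710 - 501) + 1399608 = -1211 + 1399608 = 1398397)
C + F = 1398397 + 5350644/5 = 12342629/5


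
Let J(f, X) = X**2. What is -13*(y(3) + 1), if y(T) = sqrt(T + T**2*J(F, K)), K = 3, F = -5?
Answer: -13 - 26*sqrt(21) ≈ -132.15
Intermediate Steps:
y(T) = sqrt(T + 9*T**2) (y(T) = sqrt(T + T**2*3**2) = sqrt(T + T**2*9) = sqrt(T + 9*T**2))
-13*(y(3) + 1) = -13*(sqrt(3*(1 + 9*3)) + 1) = -13*(sqrt(3*(1 + 27)) + 1) = -13*(sqrt(3*28) + 1) = -13*(sqrt(84) + 1) = -13*(2*sqrt(21) + 1) = -13*(1 + 2*sqrt(21)) = -13 - 26*sqrt(21)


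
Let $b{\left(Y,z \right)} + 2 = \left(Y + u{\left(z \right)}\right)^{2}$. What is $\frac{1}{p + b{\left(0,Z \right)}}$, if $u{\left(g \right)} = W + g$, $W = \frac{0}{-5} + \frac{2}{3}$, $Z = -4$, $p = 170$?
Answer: $\frac{9}{1612} \approx 0.0055831$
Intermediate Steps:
$W = \frac{2}{3}$ ($W = 0 \left(- \frac{1}{5}\right) + 2 \cdot \frac{1}{3} = 0 + \frac{2}{3} = \frac{2}{3} \approx 0.66667$)
$u{\left(g \right)} = \frac{2}{3} + g$
$b{\left(Y,z \right)} = -2 + \left(\frac{2}{3} + Y + z\right)^{2}$ ($b{\left(Y,z \right)} = -2 + \left(Y + \left(\frac{2}{3} + z\right)\right)^{2} = -2 + \left(\frac{2}{3} + Y + z\right)^{2}$)
$\frac{1}{p + b{\left(0,Z \right)}} = \frac{1}{170 - \left(2 - \frac{\left(2 + 3 \cdot 0 + 3 \left(-4\right)\right)^{2}}{9}\right)} = \frac{1}{170 - \left(2 - \frac{\left(2 + 0 - 12\right)^{2}}{9}\right)} = \frac{1}{170 - \left(2 - \frac{\left(-10\right)^{2}}{9}\right)} = \frac{1}{170 + \left(-2 + \frac{1}{9} \cdot 100\right)} = \frac{1}{170 + \left(-2 + \frac{100}{9}\right)} = \frac{1}{170 + \frac{82}{9}} = \frac{1}{\frac{1612}{9}} = \frac{9}{1612}$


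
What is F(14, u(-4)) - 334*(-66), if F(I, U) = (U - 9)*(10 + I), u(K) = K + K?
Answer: 21636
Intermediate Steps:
u(K) = 2*K
F(I, U) = (-9 + U)*(10 + I)
F(14, u(-4)) - 334*(-66) = (-90 - 9*14 + 10*(2*(-4)) + 14*(2*(-4))) - 334*(-66) = (-90 - 126 + 10*(-8) + 14*(-8)) + 22044 = (-90 - 126 - 80 - 112) + 22044 = -408 + 22044 = 21636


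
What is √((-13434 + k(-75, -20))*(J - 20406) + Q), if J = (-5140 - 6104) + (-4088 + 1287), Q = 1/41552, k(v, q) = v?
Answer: √1024926768949157/1484 ≈ 21573.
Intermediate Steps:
Q = 1/41552 ≈ 2.4066e-5
J = -14045 (J = -11244 - 2801 = -14045)
√((-13434 + k(-75, -20))*(J - 20406) + Q) = √((-13434 - 75)*(-14045 - 20406) + 1/41552) = √(-13509*(-34451) + 1/41552) = √(465398559 + 1/41552) = √(19338240923569/41552) = √1024926768949157/1484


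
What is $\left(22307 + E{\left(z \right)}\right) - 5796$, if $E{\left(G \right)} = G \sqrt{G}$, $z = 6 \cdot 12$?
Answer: $16511 + 432 \sqrt{2} \approx 17122.0$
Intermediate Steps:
$z = 72$
$E{\left(G \right)} = G^{\frac{3}{2}}$
$\left(22307 + E{\left(z \right)}\right) - 5796 = \left(22307 + 72^{\frac{3}{2}}\right) - 5796 = \left(22307 + 432 \sqrt{2}\right) - 5796 = 16511 + 432 \sqrt{2}$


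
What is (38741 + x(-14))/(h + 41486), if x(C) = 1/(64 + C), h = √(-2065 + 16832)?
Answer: 40180248893/43026835725 - 1937051*√14767/86053671450 ≈ 0.93111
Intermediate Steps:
h = √14767 ≈ 121.52
(38741 + x(-14))/(h + 41486) = (38741 + 1/(64 - 14))/(√14767 + 41486) = (38741 + 1/50)/(41486 + √14767) = 1937051/(50*(41486 + √14767))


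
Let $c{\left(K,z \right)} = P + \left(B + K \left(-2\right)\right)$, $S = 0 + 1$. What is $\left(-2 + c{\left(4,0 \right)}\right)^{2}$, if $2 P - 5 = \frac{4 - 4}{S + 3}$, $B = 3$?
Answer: $\frac{81}{4} \approx 20.25$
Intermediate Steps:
$S = 1$
$P = \frac{5}{2}$ ($P = \frac{5}{2} + \frac{\left(4 - 4\right) \frac{1}{1 + 3}}{2} = \frac{5}{2} + \frac{0 \cdot \frac{1}{4}}{2} = \frac{5}{2} + \frac{1}{2} \cdot 0 = \frac{5}{2} + 0 = \frac{5}{2} \approx 2.5$)
$c{\left(K,z \right)} = \frac{11}{2} - 2 K$ ($c{\left(K,z \right)} = \frac{5}{2} + \left(3 + K \left(-2\right)\right) = \frac{5}{2} - \left(-3 + 2 K\right) = \frac{11}{2} - 2 K$)
$\left(-2 + c{\left(4,0 \right)}\right)^{2} = \left(-2 + \left(\frac{11}{2} - 8\right)\right)^{2} = \left(-2 - \frac{5}{2}\right)^{2} = \left(- \frac{9}{2}\right)^{2} = \frac{81}{4}$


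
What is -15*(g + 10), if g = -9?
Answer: -15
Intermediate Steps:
-15*(g + 10) = -15*(-9 + 10) = -15*1 = -15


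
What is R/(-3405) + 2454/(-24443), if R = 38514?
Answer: -316584524/27742805 ≈ -11.411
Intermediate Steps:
R/(-3405) + 2454/(-24443) = 38514/(-3405) + 2454/(-24443) = 38514*(-1/3405) + 2454*(-1/24443) = -12838/1135 - 2454/24443 = -316584524/27742805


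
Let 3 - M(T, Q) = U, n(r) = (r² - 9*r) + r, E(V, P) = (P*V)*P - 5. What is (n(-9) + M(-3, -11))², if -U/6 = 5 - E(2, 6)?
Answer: 46656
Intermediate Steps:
E(V, P) = -5 + V*P² (E(V, P) = V*P² - 5 = -5 + V*P²)
n(r) = r² - 8*r
U = 372 (U = -6*(5 - (-5 + 2*6²)) = -6*(5 - (-5 + 2*36)) = -6*(5 - (-5 + 72)) = -6*(5 - 1*67) = -6*(5 - 67) = -6*(-62) = 372)
M(T, Q) = -369 (M(T, Q) = 3 - 1*372 = 3 - 372 = -369)
(n(-9) + M(-3, -11))² = (-9*(-8 - 9) - 369)² = (-9*(-17) - 369)² = (153 - 369)² = (-216)² = 46656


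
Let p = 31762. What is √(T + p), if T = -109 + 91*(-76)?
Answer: √24737 ≈ 157.28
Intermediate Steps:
T = -7025 (T = -109 - 6916 = -7025)
√(T + p) = √(-7025 + 31762) = √24737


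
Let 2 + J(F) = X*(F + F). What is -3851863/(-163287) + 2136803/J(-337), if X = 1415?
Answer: 369406201555/17303196816 ≈ 21.349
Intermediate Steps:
J(F) = -2 + 2830*F (J(F) = -2 + 1415*(F + F) = -2 + 1415*(2*F) = -2 + 2830*F)
-3851863/(-163287) + 2136803/J(-337) = -3851863/(-163287) + 2136803/(-2 + 2830*(-337)) = -3851863*(-1/163287) + 2136803/(-2 - 953710) = 3851863/163287 + 2136803/(-953712) = 3851863/163287 + 2136803*(-1/953712) = 3851863/163287 - 2136803/953712 = 369406201555/17303196816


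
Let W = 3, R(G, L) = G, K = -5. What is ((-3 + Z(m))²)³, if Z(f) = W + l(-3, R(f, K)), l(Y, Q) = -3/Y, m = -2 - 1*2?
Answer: 1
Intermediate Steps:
m = -4 (m = -2 - 2 = -4)
Z(f) = 4 (Z(f) = 3 - 3/(-3) = 3 - 3*(-⅓) = 3 + 1 = 4)
((-3 + Z(m))²)³ = ((-3 + 4)²)³ = (1²)³ = 1³ = 1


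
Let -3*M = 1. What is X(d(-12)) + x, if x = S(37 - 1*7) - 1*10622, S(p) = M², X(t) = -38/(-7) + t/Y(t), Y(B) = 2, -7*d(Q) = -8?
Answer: -95543/9 ≈ -10616.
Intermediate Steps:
d(Q) = 8/7 (d(Q) = -⅐*(-8) = 8/7)
X(t) = 38/7 + t/2 (X(t) = -38/(-7) + t/2 = -38*(-⅐) + t*(½) = 38/7 + t/2)
M = -⅓ (M = -⅓*1 = -⅓ ≈ -0.33333)
S(p) = ⅑ (S(p) = (-⅓)² = ⅑)
x = -95597/9 (x = ⅑ - 1*10622 = ⅑ - 10622 = -95597/9 ≈ -10622.)
X(d(-12)) + x = (38/7 + (½)*(8/7)) - 95597/9 = (38/7 + 4/7) - 95597/9 = 6 - 95597/9 = -95543/9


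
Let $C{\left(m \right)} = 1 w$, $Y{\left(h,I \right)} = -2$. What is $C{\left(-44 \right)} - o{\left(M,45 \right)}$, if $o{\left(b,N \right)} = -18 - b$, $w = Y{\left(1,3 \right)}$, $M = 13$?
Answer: $29$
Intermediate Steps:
$w = -2$
$C{\left(m \right)} = -2$ ($C{\left(m \right)} = 1 \left(-2\right) = -2$)
$C{\left(-44 \right)} - o{\left(M,45 \right)} = -2 - \left(-18 - 13\right) = -2 - -31 = -2 + 31 = 29$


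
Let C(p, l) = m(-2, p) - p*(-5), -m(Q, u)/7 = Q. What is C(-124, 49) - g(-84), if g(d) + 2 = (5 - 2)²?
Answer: -613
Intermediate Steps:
m(Q, u) = -7*Q
C(p, l) = 14 + 5*p (C(p, l) = -7*(-2) - p*(-5) = 14 - (-5)*p = 14 + 5*p)
g(d) = 7 (g(d) = -2 + (5 - 2)² = -2 + 3² = -2 + 9 = 7)
C(-124, 49) - g(-84) = (14 + 5*(-124)) - 1*7 = (14 - 620) - 7 = -606 - 7 = -613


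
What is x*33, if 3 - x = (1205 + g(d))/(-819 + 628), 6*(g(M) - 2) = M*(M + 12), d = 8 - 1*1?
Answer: 118943/382 ≈ 311.37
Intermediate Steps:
d = 7 (d = 8 - 1 = 7)
g(M) = 2 + M*(12 + M)/6 (g(M) = 2 + (M*(M + 12))/6 = 2 + (M*(12 + M))/6 = 2 + M*(12 + M)/6)
x = 10813/1146 (x = 3 - (1205 + (2 + 2*7 + (1/6)*7**2))/(-819 + 628) = 3 - (1205 + (2 + 14 + (1/6)*49))/(-191) = 3 - (1205 + (2 + 14 + 49/6))*(-1)/191 = 3 - (1205 + 145/6)*(-1)/191 = 3 - 7375*(-1)/(6*191) = 3 - 1*(-7375/1146) = 3 + 7375/1146 = 10813/1146 ≈ 9.4354)
x*33 = (10813/1146)*33 = 118943/382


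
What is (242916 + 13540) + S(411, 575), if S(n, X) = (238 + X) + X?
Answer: 257844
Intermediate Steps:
S(n, X) = 238 + 2*X
(242916 + 13540) + S(411, 575) = (242916 + 13540) + (238 + 2*575) = 256456 + (238 + 1150) = 256456 + 1388 = 257844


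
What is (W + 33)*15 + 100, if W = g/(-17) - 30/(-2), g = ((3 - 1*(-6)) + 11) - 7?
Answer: 13745/17 ≈ 808.53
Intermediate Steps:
g = 13 (g = ((3 + 6) + 11) - 7 = (9 + 11) - 7 = 20 - 7 = 13)
W = 242/17 (W = 13/(-17) - 30/(-2) = 13*(-1/17) - 30*(-1/2) = -13/17 + 15 = 242/17 ≈ 14.235)
(W + 33)*15 + 100 = (242/17 + 33)*15 + 100 = (803/17)*15 + 100 = 12045/17 + 100 = 13745/17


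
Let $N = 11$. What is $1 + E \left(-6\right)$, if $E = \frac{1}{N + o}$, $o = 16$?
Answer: $\frac{7}{9} \approx 0.77778$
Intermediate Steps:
$E = \frac{1}{27}$ ($E = \frac{1}{11 + 16} = \frac{1}{27} \approx 0.037037$)
$1 + E \left(-6\right) = 1 + \frac{1}{27} \left(-6\right) = 1 - \frac{2}{9} = \frac{7}{9}$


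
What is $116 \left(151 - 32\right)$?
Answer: $13804$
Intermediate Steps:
$116 \left(151 - 32\right) = 116 \cdot 119 = 13804$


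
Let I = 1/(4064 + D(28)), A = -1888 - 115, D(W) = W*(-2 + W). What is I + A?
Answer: -9598375/4792 ≈ -2003.0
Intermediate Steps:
A = -2003
I = 1/4792 (I = 1/(4064 + 28*(-2 + 28)) = 1/(4064 + 28*26) = 1/(4064 + 728) = 1/4792 ≈ 0.00020868)
I + A = 1/4792 - 2003 = -9598375/4792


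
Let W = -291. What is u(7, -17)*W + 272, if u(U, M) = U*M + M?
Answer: 39848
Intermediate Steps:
u(U, M) = M + M*U (u(U, M) = M*U + M = M + M*U)
u(7, -17)*W + 272 = -17*(1 + 7)*(-291) + 272 = -17*8*(-291) + 272 = -136*(-291) + 272 = 39576 + 272 = 39848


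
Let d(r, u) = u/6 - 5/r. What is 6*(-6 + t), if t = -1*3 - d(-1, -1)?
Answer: -83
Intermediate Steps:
d(r, u) = -5/r + u/6 (d(r, u) = u*(⅙) - 5/r = u/6 - 5/r = -5/r + u/6)
t = -47/6 (t = -1*3 - (-5/(-1) + (⅙)*(-1)) = -3 - (-5*(-1) - ⅙) = -3 - (5 - ⅙) = -3 - 1*29/6 = -3 - 29/6 = -47/6 ≈ -7.8333)
6*(-6 + t) = 6*(-6 - 47/6) = 6*(-83/6) = -83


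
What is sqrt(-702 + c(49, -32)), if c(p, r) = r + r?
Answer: I*sqrt(766) ≈ 27.677*I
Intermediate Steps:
c(p, r) = 2*r
sqrt(-702 + c(49, -32)) = sqrt(-702 + 2*(-32)) = sqrt(-702 - 64) = sqrt(-766) = I*sqrt(766)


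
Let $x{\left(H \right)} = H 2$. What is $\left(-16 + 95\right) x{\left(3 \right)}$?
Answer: $474$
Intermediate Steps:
$x{\left(H \right)} = 2 H$
$\left(-16 + 95\right) x{\left(3 \right)} = \left(-16 + 95\right) 2 \cdot 3 = 79 \cdot 6 = 474$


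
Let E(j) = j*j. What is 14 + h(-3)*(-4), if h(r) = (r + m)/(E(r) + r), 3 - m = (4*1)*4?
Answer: 74/3 ≈ 24.667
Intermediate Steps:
E(j) = j²
m = -13 (m = 3 - 4*1*4 = 3 - 4*4 = 3 - 1*16 = 3 - 16 = -13)
h(r) = (-13 + r)/(r + r²) (h(r) = (r - 13)/(r² + r) = (-13 + r)/(r + r²))
14 + h(-3)*(-4) = 14 + ((-13 - 3)/((-3)*(1 - 3)))*(-4) = 14 - ⅓*(-16)/(-2)*(-4) = 14 - ⅓*(-½)*(-16)*(-4) = 14 - 8/3*(-4) = 14 + 32/3 = 74/3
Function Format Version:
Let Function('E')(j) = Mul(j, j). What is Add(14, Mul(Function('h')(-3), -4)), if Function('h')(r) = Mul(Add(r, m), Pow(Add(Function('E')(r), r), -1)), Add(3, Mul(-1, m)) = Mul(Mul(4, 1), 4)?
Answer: Rational(74, 3) ≈ 24.667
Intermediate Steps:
Function('E')(j) = Pow(j, 2)
m = -13 (m = Add(3, Mul(-1, Mul(Mul(4, 1), 4))) = Add(3, Mul(-1, Mul(4, 4))) = Add(3, Mul(-1, 16)) = Add(3, -16) = -13)
Function('h')(r) = Mul(Pow(Add(r, Pow(r, 2)), -1), Add(-13, r)) (Function('h')(r) = Mul(Add(r, -13), Pow(Add(Pow(r, 2), r), -1)) = Mul(Add(-13, r), Pow(Add(r, Pow(r, 2)), -1)) = Mul(Pow(Add(r, Pow(r, 2)), -1), Add(-13, r)))
Add(14, Mul(Function('h')(-3), -4)) = Add(14, Mul(Mul(Pow(-3, -1), Pow(Add(1, -3), -1), Add(-13, -3)), -4)) = Add(14, Mul(Mul(Rational(-1, 3), Pow(-2, -1), -16), -4)) = Add(14, Mul(Mul(Rational(-1, 3), Rational(-1, 2), -16), -4)) = Add(14, Mul(Rational(-8, 3), -4)) = Add(14, Rational(32, 3)) = Rational(74, 3)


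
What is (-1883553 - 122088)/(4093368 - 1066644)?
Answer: -668547/1008908 ≈ -0.66264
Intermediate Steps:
(-1883553 - 122088)/(4093368 - 1066644) = -2005641/3026724 = -2005641*1/3026724 = -668547/1008908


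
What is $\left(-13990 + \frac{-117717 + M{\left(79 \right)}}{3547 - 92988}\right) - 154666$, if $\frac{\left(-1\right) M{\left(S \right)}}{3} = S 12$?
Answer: $- \frac{15084640735}{89441} \approx -1.6865 \cdot 10^{5}$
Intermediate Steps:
$M{\left(S \right)} = - 36 S$ ($M{\left(S \right)} = - 3 S 12 = - 3 \cdot 12 S = - 36 S$)
$\left(-13990 + \frac{-117717 + M{\left(79 \right)}}{3547 - 92988}\right) - 154666 = \left(-13990 + \frac{-117717 - 2844}{3547 - 92988}\right) - 154666 = \left(-13990 + \frac{-117717 - 2844}{-89441}\right) - 154666 = \left(-13990 - - \frac{120561}{89441}\right) - 154666 = \left(-13990 + \frac{120561}{89441}\right) - 154666 = - \frac{1251159029}{89441} - 154666 = - \frac{15084640735}{89441}$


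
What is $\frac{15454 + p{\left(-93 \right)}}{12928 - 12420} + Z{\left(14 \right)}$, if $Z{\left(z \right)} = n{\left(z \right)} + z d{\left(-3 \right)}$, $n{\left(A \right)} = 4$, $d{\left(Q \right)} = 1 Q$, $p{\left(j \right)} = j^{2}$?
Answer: $\frac{4799}{508} \approx 9.4469$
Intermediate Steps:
$d{\left(Q \right)} = Q$
$Z{\left(z \right)} = 4 - 3 z$ ($Z{\left(z \right)} = 4 + z \left(-3\right) = 4 - 3 z$)
$\frac{15454 + p{\left(-93 \right)}}{12928 - 12420} + Z{\left(14 \right)} = \frac{15454 + \left(-93\right)^{2}}{12928 - 12420} + \left(4 - 42\right) = \frac{15454 + 8649}{508} + \left(4 - 42\right) = 24103 \cdot \frac{1}{508} - 38 = \frac{24103}{508} - 38 = \frac{4799}{508}$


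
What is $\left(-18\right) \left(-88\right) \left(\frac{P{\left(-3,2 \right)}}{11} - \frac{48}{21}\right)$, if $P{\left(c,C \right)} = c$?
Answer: $- \frac{28368}{7} \approx -4052.6$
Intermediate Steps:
$\left(-18\right) \left(-88\right) \left(\frac{P{\left(-3,2 \right)}}{11} - \frac{48}{21}\right) = \left(-18\right) \left(-88\right) \left(- \frac{3}{11} - \frac{48}{21}\right) = 1584 \left(\left(-3\right) \frac{1}{11} - \frac{16}{7}\right) = 1584 \left(- \frac{3}{11} - \frac{16}{7}\right) = 1584 \left(- \frac{197}{77}\right) = - \frac{28368}{7}$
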